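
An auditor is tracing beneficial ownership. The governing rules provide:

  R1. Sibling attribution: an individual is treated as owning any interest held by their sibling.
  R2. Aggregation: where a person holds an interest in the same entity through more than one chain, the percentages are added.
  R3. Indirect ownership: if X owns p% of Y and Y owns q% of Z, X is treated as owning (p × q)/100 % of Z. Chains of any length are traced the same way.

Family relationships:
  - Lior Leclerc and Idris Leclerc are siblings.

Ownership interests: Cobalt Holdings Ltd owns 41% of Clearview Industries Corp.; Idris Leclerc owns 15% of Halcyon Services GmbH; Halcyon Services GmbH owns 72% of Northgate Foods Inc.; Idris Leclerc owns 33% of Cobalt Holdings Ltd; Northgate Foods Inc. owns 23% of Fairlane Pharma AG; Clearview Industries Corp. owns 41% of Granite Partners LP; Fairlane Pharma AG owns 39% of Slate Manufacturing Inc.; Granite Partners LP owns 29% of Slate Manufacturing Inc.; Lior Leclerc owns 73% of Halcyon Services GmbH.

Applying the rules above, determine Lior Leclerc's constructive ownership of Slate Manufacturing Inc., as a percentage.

7.292109%

By sibling attribution (R1), Lior Leclerc is treated as also owning Idris Leclerc's interest in Halcyon Services GmbH, giving 73% + 15% = 88%.
By sibling attribution (R1), Lior Leclerc is treated as owning Idris Leclerc's 33% interest in Cobalt Holdings Ltd.
Chain via Halcyon Services GmbH → Northgate Foods Inc. → Fairlane Pharma AG (R3): 88% × 72% × 23% × 39% = 5.683392% of Slate Manufacturing Inc.
Chain via Cobalt Holdings Ltd → Clearview Industries Corp. → Granite Partners LP (R3): 33% × 41% × 41% × 29% = 1.608717% of Slate Manufacturing Inc.
Aggregating (R2): 5.683392% + 1.608717% = 7.292109%.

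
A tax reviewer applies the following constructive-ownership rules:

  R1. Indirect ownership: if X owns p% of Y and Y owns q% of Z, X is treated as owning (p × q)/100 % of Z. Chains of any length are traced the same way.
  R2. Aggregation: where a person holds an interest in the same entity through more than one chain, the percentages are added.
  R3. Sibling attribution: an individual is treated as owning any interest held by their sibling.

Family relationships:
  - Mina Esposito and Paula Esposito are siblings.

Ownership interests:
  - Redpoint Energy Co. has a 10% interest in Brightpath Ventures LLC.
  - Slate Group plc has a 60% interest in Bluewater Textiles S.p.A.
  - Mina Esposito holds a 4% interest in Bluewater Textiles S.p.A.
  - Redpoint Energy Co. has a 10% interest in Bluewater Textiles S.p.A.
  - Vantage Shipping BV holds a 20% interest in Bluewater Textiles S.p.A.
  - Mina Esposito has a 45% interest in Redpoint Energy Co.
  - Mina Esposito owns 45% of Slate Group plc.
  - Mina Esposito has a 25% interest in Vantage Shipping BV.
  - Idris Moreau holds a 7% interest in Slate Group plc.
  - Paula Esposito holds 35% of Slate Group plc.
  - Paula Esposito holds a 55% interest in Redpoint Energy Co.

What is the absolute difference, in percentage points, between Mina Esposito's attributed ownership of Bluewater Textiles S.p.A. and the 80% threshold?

By sibling attribution (R3), Mina Esposito is treated as also owning Paula Esposito's interest in Slate Group plc, giving 45% + 35% = 80%.
By sibling attribution (R3), Mina Esposito is treated as also owning Paula Esposito's interest in Redpoint Energy Co, giving 45% + 55% = 100%.
Chain via Slate Group plc (R1): 80% × 60% = 48% of Bluewater Textiles S.p.A.
Chain via Redpoint Energy Co. (R1): 100% × 10% = 10% of Bluewater Textiles S.p.A.
Chain via Vantage Shipping BV (R1): 25% × 20% = 5% of Bluewater Textiles S.p.A.
Direct interest in Bluewater Textiles S.p.A: 4%.
Aggregating (R2): 48% + 10% + 5% + 4% = 67%.
67% falls short of the 80% threshold by 13 percentage points.

13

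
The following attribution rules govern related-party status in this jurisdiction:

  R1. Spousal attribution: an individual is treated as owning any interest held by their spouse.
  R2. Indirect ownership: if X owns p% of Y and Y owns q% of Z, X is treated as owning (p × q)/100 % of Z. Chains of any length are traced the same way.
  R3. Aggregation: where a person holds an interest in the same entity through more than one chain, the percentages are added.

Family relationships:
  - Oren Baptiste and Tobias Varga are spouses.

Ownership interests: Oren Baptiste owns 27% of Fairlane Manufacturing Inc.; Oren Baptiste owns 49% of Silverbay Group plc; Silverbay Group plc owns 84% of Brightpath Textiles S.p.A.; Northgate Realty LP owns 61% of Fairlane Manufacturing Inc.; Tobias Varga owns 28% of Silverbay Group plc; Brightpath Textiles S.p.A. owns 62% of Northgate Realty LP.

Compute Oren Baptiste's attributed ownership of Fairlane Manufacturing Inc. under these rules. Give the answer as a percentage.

51.461976%

By spousal attribution (R1), Oren Baptiste is treated as also owning Tobias Varga's interest in Silverbay Group plc, giving 49% + 28% = 77%.
Chain via Silverbay Group plc → Brightpath Textiles S.p.A. → Northgate Realty LP (R2): 77% × 84% × 62% × 61% = 24.461976% of Fairlane Manufacturing Inc.
Direct interest in Fairlane Manufacturing Inc: 27%.
Aggregating (R3): 24.461976% + 27% = 51.461976%.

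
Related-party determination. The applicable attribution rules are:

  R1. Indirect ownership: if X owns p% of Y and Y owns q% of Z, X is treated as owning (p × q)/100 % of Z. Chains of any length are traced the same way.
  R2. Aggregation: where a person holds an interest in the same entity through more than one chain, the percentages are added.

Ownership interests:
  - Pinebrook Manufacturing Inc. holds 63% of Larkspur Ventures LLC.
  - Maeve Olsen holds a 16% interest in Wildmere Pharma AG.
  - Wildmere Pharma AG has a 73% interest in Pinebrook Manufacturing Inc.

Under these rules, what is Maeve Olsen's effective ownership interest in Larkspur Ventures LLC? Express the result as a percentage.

7.3584%

Chain via Wildmere Pharma AG → Pinebrook Manufacturing Inc. (R1): 16% × 73% × 63% = 7.3584% of Larkspur Ventures LLC.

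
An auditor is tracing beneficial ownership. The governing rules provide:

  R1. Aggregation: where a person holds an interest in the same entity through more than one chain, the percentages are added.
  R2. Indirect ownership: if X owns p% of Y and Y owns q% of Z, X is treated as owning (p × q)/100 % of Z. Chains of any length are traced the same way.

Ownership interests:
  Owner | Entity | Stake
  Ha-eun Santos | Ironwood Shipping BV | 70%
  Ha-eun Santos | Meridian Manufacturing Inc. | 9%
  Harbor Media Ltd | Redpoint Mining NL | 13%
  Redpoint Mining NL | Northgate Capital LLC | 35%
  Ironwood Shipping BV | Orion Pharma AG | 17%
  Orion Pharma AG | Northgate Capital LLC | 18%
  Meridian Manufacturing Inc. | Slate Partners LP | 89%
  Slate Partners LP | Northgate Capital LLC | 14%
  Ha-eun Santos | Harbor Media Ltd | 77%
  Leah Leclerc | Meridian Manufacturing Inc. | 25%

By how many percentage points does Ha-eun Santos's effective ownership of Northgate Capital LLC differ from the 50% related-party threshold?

43.2331

Chain via Harbor Media Ltd → Redpoint Mining NL (R2): 77% × 13% × 35% = 3.5035% of Northgate Capital LLC.
Chain via Ironwood Shipping BV → Orion Pharma AG (R2): 70% × 17% × 18% = 2.142% of Northgate Capital LLC.
Chain via Meridian Manufacturing Inc. → Slate Partners LP (R2): 9% × 89% × 14% = 1.1214% of Northgate Capital LLC.
Aggregating (R1): 3.5035% + 2.142% + 1.1214% = 6.7669%.
6.7669% falls short of the 50% threshold by 43.2331 percentage points.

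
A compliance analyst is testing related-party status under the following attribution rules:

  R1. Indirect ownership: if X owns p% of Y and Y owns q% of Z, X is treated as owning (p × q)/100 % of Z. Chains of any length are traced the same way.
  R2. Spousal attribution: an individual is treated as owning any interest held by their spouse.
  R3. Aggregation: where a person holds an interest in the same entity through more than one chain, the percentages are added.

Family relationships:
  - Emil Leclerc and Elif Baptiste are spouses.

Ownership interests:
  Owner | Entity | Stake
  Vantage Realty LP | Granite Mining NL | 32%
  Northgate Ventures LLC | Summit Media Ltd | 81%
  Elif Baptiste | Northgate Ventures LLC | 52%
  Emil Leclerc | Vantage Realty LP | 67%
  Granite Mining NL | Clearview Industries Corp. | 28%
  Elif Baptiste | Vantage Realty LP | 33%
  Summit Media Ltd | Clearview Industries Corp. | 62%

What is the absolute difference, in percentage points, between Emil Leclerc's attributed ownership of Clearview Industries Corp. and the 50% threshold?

By spousal attribution (R2), Emil Leclerc is treated as also owning Elif Baptiste's interest in Vantage Realty LP, giving 67% + 33% = 100%.
By spousal attribution (R2), Emil Leclerc is treated as owning Elif Baptiste's 52% interest in Northgate Ventures LLC.
Chain via Vantage Realty LP → Granite Mining NL (R1): 100% × 32% × 28% = 8.96% of Clearview Industries Corp.
Chain via Northgate Ventures LLC → Summit Media Ltd (R1): 52% × 81% × 62% = 26.1144% of Clearview Industries Corp.
Aggregating (R3): 8.96% + 26.1144% = 35.0744%.
35.0744% falls short of the 50% threshold by 14.9256 percentage points.

14.9256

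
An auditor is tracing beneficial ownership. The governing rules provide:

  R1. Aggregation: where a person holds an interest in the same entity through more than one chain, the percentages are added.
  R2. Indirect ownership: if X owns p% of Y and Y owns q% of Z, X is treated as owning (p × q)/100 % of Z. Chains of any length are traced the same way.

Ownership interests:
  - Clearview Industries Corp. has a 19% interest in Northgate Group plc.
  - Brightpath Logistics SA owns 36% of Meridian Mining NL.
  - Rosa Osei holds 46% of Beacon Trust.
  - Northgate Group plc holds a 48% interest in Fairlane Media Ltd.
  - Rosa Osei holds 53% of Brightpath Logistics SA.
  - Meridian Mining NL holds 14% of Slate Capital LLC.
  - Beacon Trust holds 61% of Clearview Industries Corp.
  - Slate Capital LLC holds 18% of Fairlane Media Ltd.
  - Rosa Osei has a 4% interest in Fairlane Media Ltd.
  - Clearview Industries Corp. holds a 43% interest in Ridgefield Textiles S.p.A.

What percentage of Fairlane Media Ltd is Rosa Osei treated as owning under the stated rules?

7.039888%

Chain via Brightpath Logistics SA → Meridian Mining NL → Slate Capital LLC (R2): 53% × 36% × 14% × 18% = 0.480816% of Fairlane Media Ltd.
Chain via Beacon Trust → Clearview Industries Corp. → Northgate Group plc (R2): 46% × 61% × 19% × 48% = 2.559072% of Fairlane Media Ltd.
Direct interest in Fairlane Media Ltd: 4%.
Aggregating (R1): 0.480816% + 2.559072% + 4% = 7.039888%.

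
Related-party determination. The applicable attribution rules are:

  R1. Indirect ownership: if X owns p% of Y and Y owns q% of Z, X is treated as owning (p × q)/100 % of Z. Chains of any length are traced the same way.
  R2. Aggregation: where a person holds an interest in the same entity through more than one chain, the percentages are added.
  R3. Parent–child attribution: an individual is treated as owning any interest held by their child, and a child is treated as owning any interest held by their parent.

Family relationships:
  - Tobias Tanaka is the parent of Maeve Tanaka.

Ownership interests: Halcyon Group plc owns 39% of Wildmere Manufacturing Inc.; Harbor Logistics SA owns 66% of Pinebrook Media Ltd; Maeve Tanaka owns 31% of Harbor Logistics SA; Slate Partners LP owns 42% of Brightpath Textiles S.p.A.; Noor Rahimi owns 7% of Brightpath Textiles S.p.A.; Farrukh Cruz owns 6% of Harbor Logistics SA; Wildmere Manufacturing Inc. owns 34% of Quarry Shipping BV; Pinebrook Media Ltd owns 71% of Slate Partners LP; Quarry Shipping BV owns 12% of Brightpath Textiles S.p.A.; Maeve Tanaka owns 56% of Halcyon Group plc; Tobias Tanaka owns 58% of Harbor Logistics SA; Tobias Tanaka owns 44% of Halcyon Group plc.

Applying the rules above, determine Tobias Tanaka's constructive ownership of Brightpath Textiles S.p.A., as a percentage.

By parent–child attribution (R3), Tobias Tanaka is treated as also owning Maeve Tanaka's interest in Harbor Logistics SA, giving 58% + 31% = 89%.
By parent–child attribution (R3), Tobias Tanaka is treated as also owning Maeve Tanaka's interest in Halcyon Group plc, giving 44% + 56% = 100%.
Chain via Harbor Logistics SA → Pinebrook Media Ltd → Slate Partners LP (R1): 89% × 66% × 71% × 42% = 17.516268% of Brightpath Textiles S.p.A.
Chain via Halcyon Group plc → Wildmere Manufacturing Inc. → Quarry Shipping BV (R1): 100% × 39% × 34% × 12% = 1.5912% of Brightpath Textiles S.p.A.
Aggregating (R2): 17.516268% + 1.5912% = 19.107468%.

19.107468%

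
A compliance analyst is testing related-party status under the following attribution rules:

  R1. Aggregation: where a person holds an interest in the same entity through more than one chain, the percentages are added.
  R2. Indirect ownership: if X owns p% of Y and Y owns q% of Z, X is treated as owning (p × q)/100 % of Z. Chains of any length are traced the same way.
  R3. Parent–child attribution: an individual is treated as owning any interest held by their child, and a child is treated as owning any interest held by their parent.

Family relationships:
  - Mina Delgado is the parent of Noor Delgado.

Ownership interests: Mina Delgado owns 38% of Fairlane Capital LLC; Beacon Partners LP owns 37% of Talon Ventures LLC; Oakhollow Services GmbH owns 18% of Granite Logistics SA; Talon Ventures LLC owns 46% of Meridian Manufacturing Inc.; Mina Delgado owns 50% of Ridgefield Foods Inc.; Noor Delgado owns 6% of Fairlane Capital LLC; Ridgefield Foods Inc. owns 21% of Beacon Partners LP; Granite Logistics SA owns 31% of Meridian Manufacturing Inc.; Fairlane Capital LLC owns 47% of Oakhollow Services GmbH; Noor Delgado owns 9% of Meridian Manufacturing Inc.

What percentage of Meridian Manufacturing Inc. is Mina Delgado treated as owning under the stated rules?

11.941044%

By parent–child attribution (R3), Mina Delgado is treated as also owning Noor Delgado's interest in Fairlane Capital LLC, giving 38% + 6% = 44%.
By parent–child attribution (R3), Mina Delgado is treated as owning Noor Delgado's 9% interest in Meridian Manufacturing Inc.
Chain via Ridgefield Foods Inc. → Beacon Partners LP → Talon Ventures LLC (R2): 50% × 21% × 37% × 46% = 1.7871% of Meridian Manufacturing Inc.
Chain via Fairlane Capital LLC → Oakhollow Services GmbH → Granite Logistics SA (R2): 44% × 47% × 18% × 31% = 1.153944% of Meridian Manufacturing Inc.
Direct interest in Meridian Manufacturing Inc: 9%.
Aggregating (R1): 1.7871% + 1.153944% + 9% = 11.941044%.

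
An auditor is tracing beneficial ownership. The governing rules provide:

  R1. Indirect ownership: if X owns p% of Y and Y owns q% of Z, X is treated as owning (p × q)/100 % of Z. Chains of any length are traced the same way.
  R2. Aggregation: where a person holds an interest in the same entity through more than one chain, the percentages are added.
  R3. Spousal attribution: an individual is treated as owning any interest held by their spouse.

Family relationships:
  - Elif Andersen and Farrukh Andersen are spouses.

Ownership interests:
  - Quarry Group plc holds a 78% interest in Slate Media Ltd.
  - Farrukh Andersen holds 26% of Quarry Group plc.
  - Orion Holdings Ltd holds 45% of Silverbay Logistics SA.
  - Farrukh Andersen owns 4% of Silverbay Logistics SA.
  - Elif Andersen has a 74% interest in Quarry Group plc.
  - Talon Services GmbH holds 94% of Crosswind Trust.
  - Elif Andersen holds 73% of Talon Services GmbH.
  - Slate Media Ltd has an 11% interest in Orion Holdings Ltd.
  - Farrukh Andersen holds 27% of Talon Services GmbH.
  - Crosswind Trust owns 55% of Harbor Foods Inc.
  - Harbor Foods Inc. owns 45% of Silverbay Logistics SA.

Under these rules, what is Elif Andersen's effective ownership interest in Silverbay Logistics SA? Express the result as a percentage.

31.126%

By spousal attribution (R3), Elif Andersen is treated as also owning Farrukh Andersen's interest in Talon Services GmbH, giving 73% + 27% = 100%.
By spousal attribution (R3), Elif Andersen is treated as also owning Farrukh Andersen's interest in Quarry Group plc, giving 74% + 26% = 100%.
By spousal attribution (R3), Elif Andersen is treated as owning Farrukh Andersen's 4% interest in Silverbay Logistics SA.
Chain via Talon Services GmbH → Crosswind Trust → Harbor Foods Inc. (R1): 100% × 94% × 55% × 45% = 23.265% of Silverbay Logistics SA.
Chain via Quarry Group plc → Slate Media Ltd → Orion Holdings Ltd (R1): 100% × 78% × 11% × 45% = 3.861% of Silverbay Logistics SA.
Direct interest in Silverbay Logistics SA: 4%.
Aggregating (R2): 23.265% + 3.861% + 4% = 31.126%.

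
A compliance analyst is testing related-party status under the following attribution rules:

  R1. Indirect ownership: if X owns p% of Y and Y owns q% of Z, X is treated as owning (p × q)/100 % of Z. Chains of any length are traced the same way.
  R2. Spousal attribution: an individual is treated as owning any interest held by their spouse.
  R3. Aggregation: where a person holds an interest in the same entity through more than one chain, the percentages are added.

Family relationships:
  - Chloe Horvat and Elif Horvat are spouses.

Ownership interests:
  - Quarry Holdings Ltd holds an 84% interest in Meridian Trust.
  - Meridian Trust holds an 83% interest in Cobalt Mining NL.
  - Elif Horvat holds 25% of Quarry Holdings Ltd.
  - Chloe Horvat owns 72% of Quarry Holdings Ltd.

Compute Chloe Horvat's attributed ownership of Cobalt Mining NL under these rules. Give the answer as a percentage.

By spousal attribution (R2), Chloe Horvat is treated as also owning Elif Horvat's interest in Quarry Holdings Ltd, giving 72% + 25% = 97%.
Chain via Quarry Holdings Ltd → Meridian Trust (R1): 97% × 84% × 83% = 67.6284% of Cobalt Mining NL.

67.6284%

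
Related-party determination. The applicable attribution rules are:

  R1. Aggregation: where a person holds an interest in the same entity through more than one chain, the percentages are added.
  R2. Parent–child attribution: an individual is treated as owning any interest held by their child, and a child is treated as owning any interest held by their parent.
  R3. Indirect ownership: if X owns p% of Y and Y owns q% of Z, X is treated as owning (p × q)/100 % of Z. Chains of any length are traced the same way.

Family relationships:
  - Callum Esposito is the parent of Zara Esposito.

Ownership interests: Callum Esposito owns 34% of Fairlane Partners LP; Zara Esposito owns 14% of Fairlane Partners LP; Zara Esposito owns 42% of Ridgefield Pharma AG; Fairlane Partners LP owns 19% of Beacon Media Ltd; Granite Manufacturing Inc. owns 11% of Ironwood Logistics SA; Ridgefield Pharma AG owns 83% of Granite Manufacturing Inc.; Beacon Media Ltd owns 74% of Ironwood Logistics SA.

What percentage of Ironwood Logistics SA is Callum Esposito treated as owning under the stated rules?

10.5834%

By parent–child attribution (R2), Callum Esposito is treated as also owning Zara Esposito's interest in Fairlane Partners LP, giving 34% + 14% = 48%.
By parent–child attribution (R2), Callum Esposito is treated as owning Zara Esposito's 42% interest in Ridgefield Pharma AG.
Chain via Fairlane Partners LP → Beacon Media Ltd (R3): 48% × 19% × 74% = 6.7488% of Ironwood Logistics SA.
Chain via Ridgefield Pharma AG → Granite Manufacturing Inc. (R3): 42% × 83% × 11% = 3.8346% of Ironwood Logistics SA.
Aggregating (R1): 6.7488% + 3.8346% = 10.5834%.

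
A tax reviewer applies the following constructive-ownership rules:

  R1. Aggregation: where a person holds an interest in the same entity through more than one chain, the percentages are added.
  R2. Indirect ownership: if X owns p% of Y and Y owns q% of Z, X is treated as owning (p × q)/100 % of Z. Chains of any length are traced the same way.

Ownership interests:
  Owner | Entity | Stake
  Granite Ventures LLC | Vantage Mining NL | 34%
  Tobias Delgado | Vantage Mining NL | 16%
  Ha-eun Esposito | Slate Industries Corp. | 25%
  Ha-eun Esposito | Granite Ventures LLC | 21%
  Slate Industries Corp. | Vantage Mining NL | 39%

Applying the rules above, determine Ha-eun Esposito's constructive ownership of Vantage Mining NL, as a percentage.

Chain via Granite Ventures LLC (R2): 21% × 34% = 7.14% of Vantage Mining NL.
Chain via Slate Industries Corp. (R2): 25% × 39% = 9.75% of Vantage Mining NL.
Aggregating (R1): 7.14% + 9.75% = 16.89%.

16.89%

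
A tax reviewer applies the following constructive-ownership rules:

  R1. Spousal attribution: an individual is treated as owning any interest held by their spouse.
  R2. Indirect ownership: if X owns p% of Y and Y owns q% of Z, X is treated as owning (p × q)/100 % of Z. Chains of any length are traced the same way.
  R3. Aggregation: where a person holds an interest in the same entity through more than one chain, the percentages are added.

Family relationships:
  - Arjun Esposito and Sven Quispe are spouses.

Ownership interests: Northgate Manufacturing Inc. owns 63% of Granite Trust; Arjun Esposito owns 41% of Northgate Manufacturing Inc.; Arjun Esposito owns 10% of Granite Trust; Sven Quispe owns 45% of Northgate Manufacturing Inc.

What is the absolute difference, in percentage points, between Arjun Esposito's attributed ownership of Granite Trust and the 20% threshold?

44.18

By spousal attribution (R1), Arjun Esposito is treated as also owning Sven Quispe's interest in Northgate Manufacturing Inc, giving 41% + 45% = 86%.
Chain via Northgate Manufacturing Inc. (R2): 86% × 63% = 54.18% of Granite Trust.
Direct interest in Granite Trust: 10%.
Aggregating (R3): 54.18% + 10% = 64.18%.
64.18% exceeds the 20% threshold by 44.18 percentage points.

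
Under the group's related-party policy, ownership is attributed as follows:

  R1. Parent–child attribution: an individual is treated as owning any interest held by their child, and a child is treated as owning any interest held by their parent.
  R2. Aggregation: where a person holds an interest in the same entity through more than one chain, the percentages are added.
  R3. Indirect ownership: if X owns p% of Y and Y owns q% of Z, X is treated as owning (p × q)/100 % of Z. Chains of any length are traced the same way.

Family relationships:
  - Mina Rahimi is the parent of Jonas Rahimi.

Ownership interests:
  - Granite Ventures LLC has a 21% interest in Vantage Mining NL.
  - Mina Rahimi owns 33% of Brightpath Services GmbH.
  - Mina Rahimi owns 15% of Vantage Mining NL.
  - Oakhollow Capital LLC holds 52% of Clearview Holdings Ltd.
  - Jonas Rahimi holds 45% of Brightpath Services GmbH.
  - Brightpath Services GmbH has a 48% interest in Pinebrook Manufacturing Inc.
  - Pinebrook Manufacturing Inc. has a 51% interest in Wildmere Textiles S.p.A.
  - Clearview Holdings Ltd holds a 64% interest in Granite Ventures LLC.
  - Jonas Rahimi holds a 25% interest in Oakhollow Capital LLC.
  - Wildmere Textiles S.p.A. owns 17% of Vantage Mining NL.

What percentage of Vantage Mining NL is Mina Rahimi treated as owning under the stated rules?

19.993248%

By parent–child attribution (R1), Mina Rahimi is treated as also owning Jonas Rahimi's interest in Brightpath Services GmbH, giving 33% + 45% = 78%.
By parent–child attribution (R1), Mina Rahimi is treated as owning Jonas Rahimi's 25% interest in Oakhollow Capital LLC.
Chain via Brightpath Services GmbH → Pinebrook Manufacturing Inc. → Wildmere Textiles S.p.A. (R3): 78% × 48% × 51% × 17% = 3.246048% of Vantage Mining NL.
Direct interest in Vantage Mining NL: 15%.
Chain via Oakhollow Capital LLC → Clearview Holdings Ltd → Granite Ventures LLC (R3): 25% × 52% × 64% × 21% = 1.7472% of Vantage Mining NL.
Aggregating (R2): 3.246048% + 15% + 1.7472% = 19.993248%.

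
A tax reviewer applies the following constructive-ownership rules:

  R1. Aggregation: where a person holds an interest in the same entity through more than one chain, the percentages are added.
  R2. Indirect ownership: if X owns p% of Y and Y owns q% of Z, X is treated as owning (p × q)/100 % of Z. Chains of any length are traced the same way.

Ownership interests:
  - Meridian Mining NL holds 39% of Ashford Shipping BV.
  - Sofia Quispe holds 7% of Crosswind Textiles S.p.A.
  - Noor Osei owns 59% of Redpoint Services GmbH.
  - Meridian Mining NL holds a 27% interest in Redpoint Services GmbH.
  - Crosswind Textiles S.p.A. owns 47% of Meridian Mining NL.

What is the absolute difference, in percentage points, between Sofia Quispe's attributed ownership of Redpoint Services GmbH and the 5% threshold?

4.1117

Chain via Crosswind Textiles S.p.A. → Meridian Mining NL (R2): 7% × 47% × 27% = 0.8883% of Redpoint Services GmbH.
0.8883% falls short of the 5% threshold by 4.1117 percentage points.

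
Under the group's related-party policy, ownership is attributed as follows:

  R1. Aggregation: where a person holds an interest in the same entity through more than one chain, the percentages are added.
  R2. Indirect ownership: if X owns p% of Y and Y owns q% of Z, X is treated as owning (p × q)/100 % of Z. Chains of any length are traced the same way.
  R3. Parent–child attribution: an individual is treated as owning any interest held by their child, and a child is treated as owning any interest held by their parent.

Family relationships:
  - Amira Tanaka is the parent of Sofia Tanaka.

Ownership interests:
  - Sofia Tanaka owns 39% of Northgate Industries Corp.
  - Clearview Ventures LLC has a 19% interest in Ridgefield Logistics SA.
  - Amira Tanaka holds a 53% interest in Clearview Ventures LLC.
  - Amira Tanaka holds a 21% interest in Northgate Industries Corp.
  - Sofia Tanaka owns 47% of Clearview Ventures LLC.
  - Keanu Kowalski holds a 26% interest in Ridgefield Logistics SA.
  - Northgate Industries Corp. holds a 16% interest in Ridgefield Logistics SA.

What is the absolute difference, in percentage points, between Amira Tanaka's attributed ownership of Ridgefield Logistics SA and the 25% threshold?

3.6

By parent–child attribution (R3), Amira Tanaka is treated as also owning Sofia Tanaka's interest in Clearview Ventures LLC, giving 53% + 47% = 100%.
By parent–child attribution (R3), Amira Tanaka is treated as also owning Sofia Tanaka's interest in Northgate Industries Corp, giving 21% + 39% = 60%.
Chain via Clearview Ventures LLC (R2): 100% × 19% = 19% of Ridgefield Logistics SA.
Chain via Northgate Industries Corp. (R2): 60% × 16% = 9.6% of Ridgefield Logistics SA.
Aggregating (R1): 19% + 9.6% = 28.6%.
28.6% exceeds the 25% threshold by 3.6 percentage points.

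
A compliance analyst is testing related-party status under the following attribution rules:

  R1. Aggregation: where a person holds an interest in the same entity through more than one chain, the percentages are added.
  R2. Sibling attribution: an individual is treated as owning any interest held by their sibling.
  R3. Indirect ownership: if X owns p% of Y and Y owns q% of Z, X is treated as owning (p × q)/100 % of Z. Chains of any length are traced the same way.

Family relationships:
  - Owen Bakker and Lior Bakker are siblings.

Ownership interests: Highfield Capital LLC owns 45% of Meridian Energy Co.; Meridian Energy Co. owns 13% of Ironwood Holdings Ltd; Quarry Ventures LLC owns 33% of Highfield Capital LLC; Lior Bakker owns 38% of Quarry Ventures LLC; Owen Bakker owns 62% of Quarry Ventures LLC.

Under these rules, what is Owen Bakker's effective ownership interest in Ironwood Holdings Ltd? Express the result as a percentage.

1.9305%

By sibling attribution (R2), Owen Bakker is treated as also owning Lior Bakker's interest in Quarry Ventures LLC, giving 62% + 38% = 100%.
Chain via Quarry Ventures LLC → Highfield Capital LLC → Meridian Energy Co. (R3): 100% × 33% × 45% × 13% = 1.9305% of Ironwood Holdings Ltd.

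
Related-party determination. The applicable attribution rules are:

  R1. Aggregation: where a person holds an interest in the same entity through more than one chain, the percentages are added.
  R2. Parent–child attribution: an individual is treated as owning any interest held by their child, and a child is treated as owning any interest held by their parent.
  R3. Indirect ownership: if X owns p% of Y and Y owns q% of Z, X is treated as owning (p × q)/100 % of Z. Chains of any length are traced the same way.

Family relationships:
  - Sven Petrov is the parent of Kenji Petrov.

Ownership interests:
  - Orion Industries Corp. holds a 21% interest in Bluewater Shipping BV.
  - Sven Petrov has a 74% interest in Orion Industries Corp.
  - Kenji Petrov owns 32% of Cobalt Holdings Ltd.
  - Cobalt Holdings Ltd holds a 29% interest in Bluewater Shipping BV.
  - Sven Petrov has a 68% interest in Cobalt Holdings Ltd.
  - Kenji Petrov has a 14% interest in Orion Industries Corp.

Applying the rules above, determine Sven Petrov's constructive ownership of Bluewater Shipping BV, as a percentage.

47.48%

By parent–child attribution (R2), Sven Petrov is treated as also owning Kenji Petrov's interest in Cobalt Holdings Ltd, giving 68% + 32% = 100%.
By parent–child attribution (R2), Sven Petrov is treated as also owning Kenji Petrov's interest in Orion Industries Corp, giving 74% + 14% = 88%.
Chain via Cobalt Holdings Ltd (R3): 100% × 29% = 29% of Bluewater Shipping BV.
Chain via Orion Industries Corp. (R3): 88% × 21% = 18.48% of Bluewater Shipping BV.
Aggregating (R1): 29% + 18.48% = 47.48%.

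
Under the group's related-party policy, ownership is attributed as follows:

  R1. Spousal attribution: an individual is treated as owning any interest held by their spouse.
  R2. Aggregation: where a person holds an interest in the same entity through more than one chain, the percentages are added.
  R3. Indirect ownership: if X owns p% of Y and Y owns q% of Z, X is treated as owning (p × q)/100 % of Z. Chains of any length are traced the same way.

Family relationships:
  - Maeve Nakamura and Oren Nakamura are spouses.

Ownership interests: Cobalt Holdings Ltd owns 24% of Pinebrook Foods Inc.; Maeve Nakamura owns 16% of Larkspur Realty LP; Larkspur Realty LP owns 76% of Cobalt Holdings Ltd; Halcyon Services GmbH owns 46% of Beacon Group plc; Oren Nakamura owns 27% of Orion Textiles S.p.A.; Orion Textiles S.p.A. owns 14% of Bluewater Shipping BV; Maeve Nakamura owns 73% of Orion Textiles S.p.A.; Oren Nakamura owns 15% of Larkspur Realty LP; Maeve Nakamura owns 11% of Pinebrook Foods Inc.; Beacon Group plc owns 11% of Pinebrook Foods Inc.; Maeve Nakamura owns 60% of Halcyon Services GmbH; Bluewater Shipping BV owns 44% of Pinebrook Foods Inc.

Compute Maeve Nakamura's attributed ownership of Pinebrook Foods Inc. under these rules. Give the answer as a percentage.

By spousal attribution (R1), Maeve Nakamura is treated as also owning Oren Nakamura's interest in Larkspur Realty LP, giving 16% + 15% = 31%.
By spousal attribution (R1), Maeve Nakamura is treated as also owning Oren Nakamura's interest in Orion Textiles S.p.A, giving 73% + 27% = 100%.
Chain via Larkspur Realty LP → Cobalt Holdings Ltd (R3): 31% × 76% × 24% = 5.6544% of Pinebrook Foods Inc.
Chain via Orion Textiles S.p.A. → Bluewater Shipping BV (R3): 100% × 14% × 44% = 6.16% of Pinebrook Foods Inc.
Chain via Halcyon Services GmbH → Beacon Group plc (R3): 60% × 46% × 11% = 3.036% of Pinebrook Foods Inc.
Direct interest in Pinebrook Foods Inc: 11%.
Aggregating (R2): 5.6544% + 6.16% + 3.036% + 11% = 25.8504%.

25.8504%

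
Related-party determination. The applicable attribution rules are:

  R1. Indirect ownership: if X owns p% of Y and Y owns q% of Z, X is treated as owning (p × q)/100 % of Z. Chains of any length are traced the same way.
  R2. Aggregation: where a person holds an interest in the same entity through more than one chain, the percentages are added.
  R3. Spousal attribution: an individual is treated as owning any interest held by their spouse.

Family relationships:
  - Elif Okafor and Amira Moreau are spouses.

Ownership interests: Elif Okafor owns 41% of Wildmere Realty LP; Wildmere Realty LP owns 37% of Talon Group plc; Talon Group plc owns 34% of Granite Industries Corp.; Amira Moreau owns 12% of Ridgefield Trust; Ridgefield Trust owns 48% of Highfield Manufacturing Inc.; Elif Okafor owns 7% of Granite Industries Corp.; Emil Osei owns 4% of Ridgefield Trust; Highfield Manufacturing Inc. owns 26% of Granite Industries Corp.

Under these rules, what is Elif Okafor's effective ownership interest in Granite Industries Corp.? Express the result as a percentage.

13.6554%

By spousal attribution (R3), Elif Okafor is treated as owning Amira Moreau's 12% interest in Ridgefield Trust.
Chain via Wildmere Realty LP → Talon Group plc (R1): 41% × 37% × 34% = 5.1578% of Granite Industries Corp.
Direct interest in Granite Industries Corp: 7%.
Chain via Ridgefield Trust → Highfield Manufacturing Inc. (R1): 12% × 48% × 26% = 1.4976% of Granite Industries Corp.
Aggregating (R2): 5.1578% + 7% + 1.4976% = 13.6554%.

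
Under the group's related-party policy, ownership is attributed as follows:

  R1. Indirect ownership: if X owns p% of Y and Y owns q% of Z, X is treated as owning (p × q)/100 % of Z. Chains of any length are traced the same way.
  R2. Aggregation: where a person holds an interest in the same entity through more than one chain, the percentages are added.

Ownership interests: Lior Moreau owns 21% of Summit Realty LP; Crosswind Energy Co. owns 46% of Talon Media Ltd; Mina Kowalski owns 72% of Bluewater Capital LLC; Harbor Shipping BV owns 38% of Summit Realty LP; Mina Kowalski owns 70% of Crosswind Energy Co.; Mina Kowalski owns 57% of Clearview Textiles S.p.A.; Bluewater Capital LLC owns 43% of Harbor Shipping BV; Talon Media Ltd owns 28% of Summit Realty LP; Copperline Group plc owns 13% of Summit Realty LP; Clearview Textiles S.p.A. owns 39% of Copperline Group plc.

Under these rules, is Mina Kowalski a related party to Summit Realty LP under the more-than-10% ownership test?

Chain via Bluewater Capital LLC → Harbor Shipping BV (R1): 72% × 43% × 38% = 11.7648% of Summit Realty LP.
Chain via Clearview Textiles S.p.A. → Copperline Group plc (R1): 57% × 39% × 13% = 2.8899% of Summit Realty LP.
Chain via Crosswind Energy Co. → Talon Media Ltd (R1): 70% × 46% × 28% = 9.016% of Summit Realty LP.
Aggregating (R2): 11.7648% + 2.8899% + 9.016% = 23.6707%.
23.6707% exceeds the 10% threshold, so Mina is a related party to Summit Realty LP.

Yes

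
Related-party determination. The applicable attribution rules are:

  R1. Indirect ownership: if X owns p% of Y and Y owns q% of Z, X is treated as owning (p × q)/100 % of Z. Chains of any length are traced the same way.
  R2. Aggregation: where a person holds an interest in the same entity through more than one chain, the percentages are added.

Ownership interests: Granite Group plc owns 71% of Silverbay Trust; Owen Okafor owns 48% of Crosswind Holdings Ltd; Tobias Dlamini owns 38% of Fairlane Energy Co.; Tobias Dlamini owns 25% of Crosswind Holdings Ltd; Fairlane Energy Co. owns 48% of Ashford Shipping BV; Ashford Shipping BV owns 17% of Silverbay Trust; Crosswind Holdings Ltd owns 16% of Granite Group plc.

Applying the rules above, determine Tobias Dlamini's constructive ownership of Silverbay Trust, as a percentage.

Chain via Crosswind Holdings Ltd → Granite Group plc (R1): 25% × 16% × 71% = 2.84% of Silverbay Trust.
Chain via Fairlane Energy Co. → Ashford Shipping BV (R1): 38% × 48% × 17% = 3.1008% of Silverbay Trust.
Aggregating (R2): 2.84% + 3.1008% = 5.9408%.

5.9408%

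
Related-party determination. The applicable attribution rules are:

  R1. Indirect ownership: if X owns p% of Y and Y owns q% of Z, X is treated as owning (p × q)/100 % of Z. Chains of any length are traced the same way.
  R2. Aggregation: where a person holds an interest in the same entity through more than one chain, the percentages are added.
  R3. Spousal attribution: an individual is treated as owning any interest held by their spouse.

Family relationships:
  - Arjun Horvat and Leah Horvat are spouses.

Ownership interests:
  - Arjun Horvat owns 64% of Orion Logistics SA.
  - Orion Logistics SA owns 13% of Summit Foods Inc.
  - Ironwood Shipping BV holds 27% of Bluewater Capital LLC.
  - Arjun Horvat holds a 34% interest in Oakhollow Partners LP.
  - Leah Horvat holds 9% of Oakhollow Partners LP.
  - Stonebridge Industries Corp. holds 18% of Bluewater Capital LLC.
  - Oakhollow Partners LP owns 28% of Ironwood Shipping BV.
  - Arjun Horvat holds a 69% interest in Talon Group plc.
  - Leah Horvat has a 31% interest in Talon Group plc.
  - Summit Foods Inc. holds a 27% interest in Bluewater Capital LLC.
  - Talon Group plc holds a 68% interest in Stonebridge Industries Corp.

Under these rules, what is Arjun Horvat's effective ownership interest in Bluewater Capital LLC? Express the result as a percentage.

17.7372%

By spousal attribution (R3), Arjun Horvat is treated as also owning Leah Horvat's interest in Oakhollow Partners LP, giving 34% + 9% = 43%.
By spousal attribution (R3), Arjun Horvat is treated as also owning Leah Horvat's interest in Talon Group plc, giving 69% + 31% = 100%.
Chain via Orion Logistics SA → Summit Foods Inc. (R1): 64% × 13% × 27% = 2.2464% of Bluewater Capital LLC.
Chain via Oakhollow Partners LP → Ironwood Shipping BV (R1): 43% × 28% × 27% = 3.2508% of Bluewater Capital LLC.
Chain via Talon Group plc → Stonebridge Industries Corp. (R1): 100% × 68% × 18% = 12.24% of Bluewater Capital LLC.
Aggregating (R2): 2.2464% + 3.2508% + 12.24% = 17.7372%.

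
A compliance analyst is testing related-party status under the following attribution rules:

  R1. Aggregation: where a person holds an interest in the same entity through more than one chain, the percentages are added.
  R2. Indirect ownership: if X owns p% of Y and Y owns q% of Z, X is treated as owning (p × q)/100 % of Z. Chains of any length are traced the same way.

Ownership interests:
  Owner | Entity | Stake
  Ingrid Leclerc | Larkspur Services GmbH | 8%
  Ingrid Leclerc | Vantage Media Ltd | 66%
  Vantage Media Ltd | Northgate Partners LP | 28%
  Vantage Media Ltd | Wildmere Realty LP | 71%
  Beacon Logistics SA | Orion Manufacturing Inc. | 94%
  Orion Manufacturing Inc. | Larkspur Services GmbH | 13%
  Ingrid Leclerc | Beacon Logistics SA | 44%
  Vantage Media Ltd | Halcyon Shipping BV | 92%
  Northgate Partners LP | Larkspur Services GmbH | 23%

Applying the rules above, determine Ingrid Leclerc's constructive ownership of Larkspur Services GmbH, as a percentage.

Chain via Vantage Media Ltd → Northgate Partners LP (R2): 66% × 28% × 23% = 4.2504% of Larkspur Services GmbH.
Chain via Beacon Logistics SA → Orion Manufacturing Inc. (R2): 44% × 94% × 13% = 5.3768% of Larkspur Services GmbH.
Direct interest in Larkspur Services GmbH: 8%.
Aggregating (R1): 4.2504% + 5.3768% + 8% = 17.6272%.

17.6272%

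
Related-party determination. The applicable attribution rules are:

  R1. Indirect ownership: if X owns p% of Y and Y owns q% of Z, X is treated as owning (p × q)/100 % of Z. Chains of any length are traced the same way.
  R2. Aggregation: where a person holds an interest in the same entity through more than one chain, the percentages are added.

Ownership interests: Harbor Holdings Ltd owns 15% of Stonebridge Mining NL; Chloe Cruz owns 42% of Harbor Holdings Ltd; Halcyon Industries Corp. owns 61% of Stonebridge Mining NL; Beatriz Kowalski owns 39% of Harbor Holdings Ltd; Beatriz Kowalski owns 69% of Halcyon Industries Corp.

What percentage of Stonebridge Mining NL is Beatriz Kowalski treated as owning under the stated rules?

47.94%

Chain via Harbor Holdings Ltd (R1): 39% × 15% = 5.85% of Stonebridge Mining NL.
Chain via Halcyon Industries Corp. (R1): 69% × 61% = 42.09% of Stonebridge Mining NL.
Aggregating (R2): 5.85% + 42.09% = 47.94%.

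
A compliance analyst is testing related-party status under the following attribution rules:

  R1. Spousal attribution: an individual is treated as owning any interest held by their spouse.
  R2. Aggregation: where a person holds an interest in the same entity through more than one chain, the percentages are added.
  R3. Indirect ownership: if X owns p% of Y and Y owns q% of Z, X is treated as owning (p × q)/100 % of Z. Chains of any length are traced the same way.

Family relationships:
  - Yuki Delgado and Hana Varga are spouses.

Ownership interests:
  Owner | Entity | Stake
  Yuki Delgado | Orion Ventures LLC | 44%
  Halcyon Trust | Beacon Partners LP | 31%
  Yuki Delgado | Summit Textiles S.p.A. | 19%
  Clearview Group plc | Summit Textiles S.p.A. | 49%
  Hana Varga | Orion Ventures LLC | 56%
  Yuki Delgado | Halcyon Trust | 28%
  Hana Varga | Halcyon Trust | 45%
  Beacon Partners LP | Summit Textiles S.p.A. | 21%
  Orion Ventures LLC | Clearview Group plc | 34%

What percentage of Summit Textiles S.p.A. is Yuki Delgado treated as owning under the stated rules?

40.4123%

By spousal attribution (R1), Yuki Delgado is treated as also owning Hana Varga's interest in Halcyon Trust, giving 28% + 45% = 73%.
By spousal attribution (R1), Yuki Delgado is treated as also owning Hana Varga's interest in Orion Ventures LLC, giving 44% + 56% = 100%.
Chain via Halcyon Trust → Beacon Partners LP (R3): 73% × 31% × 21% = 4.7523% of Summit Textiles S.p.A.
Chain via Orion Ventures LLC → Clearview Group plc (R3): 100% × 34% × 49% = 16.66% of Summit Textiles S.p.A.
Direct interest in Summit Textiles S.p.A: 19%.
Aggregating (R2): 4.7523% + 16.66% + 19% = 40.4123%.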